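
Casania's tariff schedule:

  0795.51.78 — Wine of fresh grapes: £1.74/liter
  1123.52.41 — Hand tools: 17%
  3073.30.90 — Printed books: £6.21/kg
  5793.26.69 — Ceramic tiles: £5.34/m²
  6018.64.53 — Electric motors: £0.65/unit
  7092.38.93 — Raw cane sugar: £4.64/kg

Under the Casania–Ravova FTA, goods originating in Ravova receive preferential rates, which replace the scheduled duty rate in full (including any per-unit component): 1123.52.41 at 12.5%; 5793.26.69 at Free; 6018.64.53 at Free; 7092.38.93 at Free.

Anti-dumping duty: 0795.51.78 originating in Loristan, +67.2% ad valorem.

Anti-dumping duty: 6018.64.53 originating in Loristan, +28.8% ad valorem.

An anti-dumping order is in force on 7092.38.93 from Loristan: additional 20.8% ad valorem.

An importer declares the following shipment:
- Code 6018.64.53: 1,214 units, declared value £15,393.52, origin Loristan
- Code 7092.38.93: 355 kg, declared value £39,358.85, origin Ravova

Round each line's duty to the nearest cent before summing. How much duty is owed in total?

£5,222.43

Line 1 (6018.64.53, Loristan, 1,214 units, £15,393.52):
Base rate for 6018.64.53 is £0.65/unit.
6018.64.53 has an FTA preferential rate, but origin Loristan is not Ravova; base rate stands.
Additional duty on 6018.64.53 from Loristan: +28.8% ad valorem. Applied ad valorem rate = 28.8%.
Duty = £15,393.52 × 28.8% + 1,214 × £0.65 = £5,222.43.
Line 2 (7092.38.93, Ravova, 355 kg, £39,358.85):
Base rate for 7092.38.93 is £4.64/kg.
Origin Ravova qualifies under the Casania–Ravova agreement and 7092.38.93 is covered: preferential rate Free applies instead.
The additional-duty order on 7092.38.93 targets Loristan, not Ravova; it does not apply.
Duty = £39,358.85 × 0% = £0.00.
Total = £5,222.43 + £0.00 = £5,222.43.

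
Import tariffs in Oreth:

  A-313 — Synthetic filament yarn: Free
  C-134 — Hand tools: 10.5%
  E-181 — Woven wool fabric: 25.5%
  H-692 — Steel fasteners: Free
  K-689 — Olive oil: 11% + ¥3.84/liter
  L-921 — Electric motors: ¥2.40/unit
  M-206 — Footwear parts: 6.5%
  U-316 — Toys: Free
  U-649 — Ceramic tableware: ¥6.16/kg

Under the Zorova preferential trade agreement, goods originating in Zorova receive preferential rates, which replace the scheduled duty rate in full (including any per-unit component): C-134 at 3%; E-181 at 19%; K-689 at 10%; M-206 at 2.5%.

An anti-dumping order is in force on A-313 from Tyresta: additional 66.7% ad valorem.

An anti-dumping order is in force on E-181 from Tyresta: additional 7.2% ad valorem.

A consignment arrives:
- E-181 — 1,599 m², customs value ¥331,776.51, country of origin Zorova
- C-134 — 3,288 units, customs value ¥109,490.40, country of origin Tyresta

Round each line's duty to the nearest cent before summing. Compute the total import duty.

¥74,534.03

Line 1 (E-181, Zorova, 1,599 m², ¥331,776.51):
Base rate for E-181 is 25.5%.
Origin Zorova qualifies under the Oreth–Zorova agreement and E-181 is covered: preferential rate 19% applies instead.
The additional-duty order on E-181 targets Tyresta, not Zorova; it does not apply.
Duty = ¥331,776.51 × 19% = ¥63,037.54.
Line 2 (C-134, Tyresta, 3,288 units, ¥109,490.40):
Base rate for C-134 is 10.5%.
C-134 has an FTA preferential rate, but origin Tyresta is not Zorova; base rate stands.
Duty = ¥109,490.40 × 10.5% = ¥11,496.49.
Total = ¥63,037.54 + ¥11,496.49 = ¥74,534.03.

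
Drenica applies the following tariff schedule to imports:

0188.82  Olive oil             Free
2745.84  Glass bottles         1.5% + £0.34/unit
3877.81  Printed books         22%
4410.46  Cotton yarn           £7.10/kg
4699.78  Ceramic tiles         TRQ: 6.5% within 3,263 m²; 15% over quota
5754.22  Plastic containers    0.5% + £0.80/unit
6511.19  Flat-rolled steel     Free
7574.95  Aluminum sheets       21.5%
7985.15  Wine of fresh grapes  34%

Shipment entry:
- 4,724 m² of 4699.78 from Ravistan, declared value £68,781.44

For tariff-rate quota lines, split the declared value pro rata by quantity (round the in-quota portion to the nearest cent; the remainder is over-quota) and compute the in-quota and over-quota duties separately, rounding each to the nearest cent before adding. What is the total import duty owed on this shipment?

Line 1 (4699.78, Ravistan, 4,724 m², £68,781.44):
Code 4699.78 is under a tariff-rate quota (threshold 3,263 m²). In-quota: 3,263 m² at 6.5%; over-quota: 1,461 m² at 15%.
Pro-rata value split: in-quota = £68,781.44 × 3,263/4,724 = £47,509.28; over-quota = £68,781.44 − £47,509.28 = £21,272.16.
In-quota duty = £47,509.28 × 6.5% = £3,088.10. Over-quota duty = £21,272.16 × 15% = £3,190.82.
Line duty = £3,088.10 + £3,190.82 = £6,278.92.

£6,278.92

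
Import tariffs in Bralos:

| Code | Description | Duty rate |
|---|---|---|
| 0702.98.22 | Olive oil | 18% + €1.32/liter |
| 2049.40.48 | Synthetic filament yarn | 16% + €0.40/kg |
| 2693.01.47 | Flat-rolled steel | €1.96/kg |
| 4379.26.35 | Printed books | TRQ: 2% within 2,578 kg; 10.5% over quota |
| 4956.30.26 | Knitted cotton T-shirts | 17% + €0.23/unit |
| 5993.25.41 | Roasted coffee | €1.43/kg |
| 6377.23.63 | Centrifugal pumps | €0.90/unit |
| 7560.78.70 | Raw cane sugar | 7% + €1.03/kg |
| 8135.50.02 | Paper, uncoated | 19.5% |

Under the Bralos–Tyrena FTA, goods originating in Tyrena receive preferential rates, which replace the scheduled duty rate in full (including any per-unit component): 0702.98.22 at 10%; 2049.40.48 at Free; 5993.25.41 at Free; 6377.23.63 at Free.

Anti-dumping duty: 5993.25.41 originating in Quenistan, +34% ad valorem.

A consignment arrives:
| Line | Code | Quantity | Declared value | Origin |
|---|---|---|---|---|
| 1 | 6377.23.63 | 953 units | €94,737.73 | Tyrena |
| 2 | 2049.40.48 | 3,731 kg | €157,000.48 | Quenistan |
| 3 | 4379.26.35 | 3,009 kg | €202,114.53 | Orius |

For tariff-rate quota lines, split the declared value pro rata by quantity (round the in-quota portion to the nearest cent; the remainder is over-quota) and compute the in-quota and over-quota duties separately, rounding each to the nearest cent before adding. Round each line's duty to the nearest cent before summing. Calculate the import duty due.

€33,115.55

Line 1 (6377.23.63, Tyrena, 953 units, €94,737.73):
Base rate for 6377.23.63 is €0.90/unit.
Origin Tyrena qualifies under the Bralos–Tyrena agreement and 6377.23.63 is covered: preferential rate Free applies instead.
Duty = €94,737.73 × 0% = €0.00.
Line 2 (2049.40.48, Quenistan, 3,731 kg, €157,000.48):
Base rate for 2049.40.48 is 16% + €0.40/kg.
2049.40.48 has an FTA preferential rate, but origin Quenistan is not Tyrena; base rate stands.
Duty = €157,000.48 × 16% + 3,731 × €0.40 = €26,612.48.
Line 3 (4379.26.35, Orius, 3,009 kg, €202,114.53):
Code 4379.26.35 is under a tariff-rate quota (threshold 2,578 kg). In-quota: 2,578 kg at 2%; over-quota: 431 kg at 10.5%.
Pro-rata value split: in-quota = €202,114.53 × 2,578/3,009 = €173,164.26; over-quota = €202,114.53 − €173,164.26 = €28,950.27.
In-quota duty = €173,164.26 × 2% = €3,463.29. Over-quota duty = €28,950.27 × 10.5% = €3,039.78.
Line duty = €3,463.29 + €3,039.78 = €6,503.07.
Total = €0.00 + €26,612.48 + €6,503.07 = €33,115.55.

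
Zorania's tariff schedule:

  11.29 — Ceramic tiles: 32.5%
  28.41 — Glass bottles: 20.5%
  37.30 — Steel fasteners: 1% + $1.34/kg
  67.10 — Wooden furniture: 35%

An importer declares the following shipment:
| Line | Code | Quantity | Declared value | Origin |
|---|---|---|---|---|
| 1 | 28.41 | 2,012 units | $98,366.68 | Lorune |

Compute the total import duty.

Line 1 (28.41, Lorune, 2,012 units, $98,366.68):
Base rate for 28.41 is 20.5%.
Duty = $98,366.68 × 20.5% = $20,165.17.

$20,165.17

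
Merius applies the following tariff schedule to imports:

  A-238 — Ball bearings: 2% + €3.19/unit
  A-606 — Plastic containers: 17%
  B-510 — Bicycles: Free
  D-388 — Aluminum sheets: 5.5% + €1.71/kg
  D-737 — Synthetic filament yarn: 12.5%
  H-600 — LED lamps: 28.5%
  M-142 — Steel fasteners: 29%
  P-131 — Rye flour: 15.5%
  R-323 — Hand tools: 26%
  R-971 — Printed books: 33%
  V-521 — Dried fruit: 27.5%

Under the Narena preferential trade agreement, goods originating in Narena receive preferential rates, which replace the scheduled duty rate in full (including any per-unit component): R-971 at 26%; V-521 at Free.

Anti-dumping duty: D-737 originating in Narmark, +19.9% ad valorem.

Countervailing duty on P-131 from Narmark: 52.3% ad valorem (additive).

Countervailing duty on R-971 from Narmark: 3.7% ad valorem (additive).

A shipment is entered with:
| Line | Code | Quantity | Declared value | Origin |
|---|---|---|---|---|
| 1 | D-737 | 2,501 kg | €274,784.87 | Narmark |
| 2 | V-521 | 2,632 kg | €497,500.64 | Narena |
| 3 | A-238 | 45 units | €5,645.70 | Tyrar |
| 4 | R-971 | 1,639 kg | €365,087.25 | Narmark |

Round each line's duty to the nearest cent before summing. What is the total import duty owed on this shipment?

€223,273.78

Line 1 (D-737, Narmark, 2,501 kg, €274,784.87):
Base rate for D-737 is 12.5%.
Additional duty on D-737 from Narmark: +19.9%. Applied ad valorem rate: 12.5% + 19.9% = 32.4%.
Duty = €274,784.87 × 32.4% = €89,030.30.
Line 2 (V-521, Narena, 2,632 kg, €497,500.64):
Base rate for V-521 is 27.5%.
Origin Narena qualifies under the Merius–Narena agreement and V-521 is covered: preferential rate Free applies instead.
Duty = €497,500.64 × 0% = €0.00.
Line 3 (A-238, Tyrar, 45 units, €5,645.70):
Base rate for A-238 is 2% + €3.19/unit.
Duty = €5,645.70 × 2% + 45 × €3.19 = €256.46.
Line 4 (R-971, Narmark, 1,639 kg, €365,087.25):
Base rate for R-971 is 33%.
R-971 has an FTA preferential rate, but origin Narmark is not Narena; base rate stands.
Additional duty on R-971 from Narmark: +3.7%. Applied ad valorem rate: 33% + 3.7% = 36.7%.
Duty = €365,087.25 × 36.7% = €133,987.02.
Total = €89,030.30 + €0.00 + €256.46 + €133,987.02 = €223,273.78.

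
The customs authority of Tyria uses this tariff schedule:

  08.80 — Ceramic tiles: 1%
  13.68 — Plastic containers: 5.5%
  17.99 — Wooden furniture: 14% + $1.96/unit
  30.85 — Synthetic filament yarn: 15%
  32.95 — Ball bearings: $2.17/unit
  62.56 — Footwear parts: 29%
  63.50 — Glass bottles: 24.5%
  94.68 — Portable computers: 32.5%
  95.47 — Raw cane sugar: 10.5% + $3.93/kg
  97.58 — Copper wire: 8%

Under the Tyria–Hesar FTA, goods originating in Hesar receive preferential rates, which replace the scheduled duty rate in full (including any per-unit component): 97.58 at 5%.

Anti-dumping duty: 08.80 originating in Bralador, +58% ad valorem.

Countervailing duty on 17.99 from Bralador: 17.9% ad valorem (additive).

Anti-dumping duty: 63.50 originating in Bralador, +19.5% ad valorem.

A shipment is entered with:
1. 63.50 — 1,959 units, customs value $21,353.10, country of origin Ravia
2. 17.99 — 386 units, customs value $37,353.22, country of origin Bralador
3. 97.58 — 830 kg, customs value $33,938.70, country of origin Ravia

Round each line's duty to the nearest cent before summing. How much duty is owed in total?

$20,618.85

Line 1 (63.50, Ravia, 1,959 units, $21,353.10):
Base rate for 63.50 is 24.5%.
The additional-duty order on 63.50 targets Bralador, not Ravia; it does not apply.
Duty = $21,353.10 × 24.5% = $5,231.51.
Line 2 (17.99, Bralador, 386 units, $37,353.22):
Base rate for 17.99 is 14% + $1.96/unit.
Additional duty on 17.99 from Bralador: +17.9%. Applied ad valorem rate: 14% + 17.9% = 31.9%.
Duty = $37,353.22 × 31.9% + 386 × $1.96 = $12,672.24.
Line 3 (97.58, Ravia, 830 kg, $33,938.70):
Base rate for 97.58 is 8%.
97.58 has an FTA preferential rate, but origin Ravia is not Hesar; base rate stands.
Duty = $33,938.70 × 8% = $2,715.10.
Total = $5,231.51 + $12,672.24 + $2,715.10 = $20,618.85.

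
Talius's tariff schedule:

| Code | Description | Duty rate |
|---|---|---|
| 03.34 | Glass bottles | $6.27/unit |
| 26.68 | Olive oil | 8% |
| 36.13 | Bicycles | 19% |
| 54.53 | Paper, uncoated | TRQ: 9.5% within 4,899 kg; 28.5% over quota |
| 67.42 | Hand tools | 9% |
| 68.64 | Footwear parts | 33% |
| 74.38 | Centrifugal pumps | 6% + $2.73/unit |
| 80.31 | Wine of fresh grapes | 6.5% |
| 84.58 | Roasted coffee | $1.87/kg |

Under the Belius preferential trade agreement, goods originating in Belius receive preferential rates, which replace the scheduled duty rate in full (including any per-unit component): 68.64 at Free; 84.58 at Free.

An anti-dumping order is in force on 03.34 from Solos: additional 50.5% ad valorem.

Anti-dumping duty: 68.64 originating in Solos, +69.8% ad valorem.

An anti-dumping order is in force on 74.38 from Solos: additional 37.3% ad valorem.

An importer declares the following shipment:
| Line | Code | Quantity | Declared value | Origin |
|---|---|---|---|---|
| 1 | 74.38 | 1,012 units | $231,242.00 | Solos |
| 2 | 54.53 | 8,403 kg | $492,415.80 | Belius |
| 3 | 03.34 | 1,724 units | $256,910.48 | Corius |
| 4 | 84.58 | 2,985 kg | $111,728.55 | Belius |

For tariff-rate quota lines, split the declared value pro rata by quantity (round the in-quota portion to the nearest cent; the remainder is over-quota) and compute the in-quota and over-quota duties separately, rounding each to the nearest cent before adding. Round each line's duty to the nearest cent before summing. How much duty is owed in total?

$199,493.06

Line 1 (74.38, Solos, 1,012 units, $231,242.00):
Base rate for 74.38 is 6% + $2.73/unit.
Additional duty on 74.38 from Solos: +37.3%. Applied ad valorem rate: 6% + 37.3% = 43.3%.
Duty = $231,242.00 × 43.3% + 1,012 × $2.73 = $102,890.55.
Line 2 (54.53, Belius, 8,403 kg, $492,415.80):
Code 54.53 is under a tariff-rate quota (threshold 4,899 kg). In-quota: 4,899 kg at 9.5%; over-quota: 3,504 kg at 28.5%.
Pro-rata value split: in-quota = $492,415.80 × 4,899/8,403 = $287,081.40; over-quota = $492,415.80 − $287,081.40 = $205,334.40.
In-quota duty = $287,081.40 × 9.5% = $27,272.73. Over-quota duty = $205,334.40 × 28.5% = $58,520.30.
Line duty = $27,272.73 + $58,520.30 = $85,793.03.
Line 3 (03.34, Corius, 1,724 units, $256,910.48):
Base rate for 03.34 is $6.27/unit.
The additional-duty order on 03.34 targets Solos, not Corius; it does not apply.
Duty = 1,724 × $6.27 = $10,809.48.
Line 4 (84.58, Belius, 2,985 kg, $111,728.55):
Base rate for 84.58 is $1.87/kg.
Origin Belius qualifies under the Talius–Belius agreement and 84.58 is covered: preferential rate Free applies instead.
Duty = $111,728.55 × 0% = $0.00.
Total = $102,890.55 + $85,793.03 + $10,809.48 + $0.00 = $199,493.06.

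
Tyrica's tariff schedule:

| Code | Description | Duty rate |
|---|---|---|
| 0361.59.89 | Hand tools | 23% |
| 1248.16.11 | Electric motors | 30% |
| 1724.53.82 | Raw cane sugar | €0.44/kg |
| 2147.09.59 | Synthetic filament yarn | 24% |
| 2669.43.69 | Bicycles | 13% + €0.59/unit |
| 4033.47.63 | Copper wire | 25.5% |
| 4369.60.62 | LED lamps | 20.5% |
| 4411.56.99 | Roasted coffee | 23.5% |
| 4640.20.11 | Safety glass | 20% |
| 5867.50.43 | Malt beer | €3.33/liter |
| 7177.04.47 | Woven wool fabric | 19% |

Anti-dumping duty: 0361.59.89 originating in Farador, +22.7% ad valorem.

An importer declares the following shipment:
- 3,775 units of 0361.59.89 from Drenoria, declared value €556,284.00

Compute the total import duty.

Line 1 (0361.59.89, Drenoria, 3,775 units, €556,284.00):
Base rate for 0361.59.89 is 23%.
The additional-duty order on 0361.59.89 targets Farador, not Drenoria; it does not apply.
Duty = €556,284.00 × 23% = €127,945.32.

€127,945.32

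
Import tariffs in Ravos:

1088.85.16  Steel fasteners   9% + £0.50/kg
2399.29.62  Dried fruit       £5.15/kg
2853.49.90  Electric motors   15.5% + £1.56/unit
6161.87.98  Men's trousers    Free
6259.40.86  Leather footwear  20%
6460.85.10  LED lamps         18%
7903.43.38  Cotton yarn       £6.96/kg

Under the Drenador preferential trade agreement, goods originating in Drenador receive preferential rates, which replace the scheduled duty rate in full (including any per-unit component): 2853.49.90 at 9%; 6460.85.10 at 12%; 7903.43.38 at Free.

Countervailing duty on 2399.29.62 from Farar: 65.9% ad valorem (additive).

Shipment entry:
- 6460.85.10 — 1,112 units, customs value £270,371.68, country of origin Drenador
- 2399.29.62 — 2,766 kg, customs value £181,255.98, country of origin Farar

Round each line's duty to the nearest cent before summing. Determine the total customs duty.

Line 1 (6460.85.10, Drenador, 1,112 units, £270,371.68):
Base rate for 6460.85.10 is 18%.
Origin Drenador qualifies under the Ravos–Drenador agreement and 6460.85.10 is covered: preferential rate 12% applies instead.
Duty = £270,371.68 × 12% = £32,444.60.
Line 2 (2399.29.62, Farar, 2,766 kg, £181,255.98):
Base rate for 2399.29.62 is £5.15/kg.
Additional duty on 2399.29.62 from Farar: +65.9% ad valorem. Applied ad valorem rate = 65.9%.
Duty = £181,255.98 × 65.9% + 2,766 × £5.15 = £133,692.59.
Total = £32,444.60 + £133,692.59 = £166,137.19.

£166,137.19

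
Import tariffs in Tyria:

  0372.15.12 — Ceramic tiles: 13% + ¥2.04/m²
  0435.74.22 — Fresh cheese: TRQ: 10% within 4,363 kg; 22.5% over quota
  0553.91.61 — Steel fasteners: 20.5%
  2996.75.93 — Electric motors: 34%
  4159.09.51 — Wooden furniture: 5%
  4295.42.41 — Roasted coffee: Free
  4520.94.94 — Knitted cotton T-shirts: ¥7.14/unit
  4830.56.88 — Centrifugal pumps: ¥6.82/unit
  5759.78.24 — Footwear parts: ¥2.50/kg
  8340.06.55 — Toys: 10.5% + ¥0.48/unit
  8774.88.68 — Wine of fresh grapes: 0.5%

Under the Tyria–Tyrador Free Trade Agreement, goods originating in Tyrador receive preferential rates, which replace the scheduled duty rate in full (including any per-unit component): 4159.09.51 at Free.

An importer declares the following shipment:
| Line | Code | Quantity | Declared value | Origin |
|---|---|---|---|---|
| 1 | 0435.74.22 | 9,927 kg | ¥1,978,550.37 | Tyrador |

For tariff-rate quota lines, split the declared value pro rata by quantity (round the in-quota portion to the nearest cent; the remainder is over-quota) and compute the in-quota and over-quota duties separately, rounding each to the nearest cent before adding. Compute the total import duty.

¥336,475.14

Line 1 (0435.74.22, Tyrador, 9,927 kg, ¥1,978,550.37):
Code 0435.74.22 is under a tariff-rate quota (threshold 4,363 kg). In-quota: 4,363 kg at 10%; over-quota: 5,564 kg at 22.5%.
Pro-rata value split: in-quota = ¥1,978,550.37 × 4,363/9,927 = ¥869,589.53; over-quota = ¥1,978,550.37 − ¥869,589.53 = ¥1,108,960.84.
In-quota duty = ¥869,589.53 × 10% = ¥86,958.95. Over-quota duty = ¥1,108,960.84 × 22.5% = ¥249,516.19.
Line duty = ¥86,958.95 + ¥249,516.19 = ¥336,475.14.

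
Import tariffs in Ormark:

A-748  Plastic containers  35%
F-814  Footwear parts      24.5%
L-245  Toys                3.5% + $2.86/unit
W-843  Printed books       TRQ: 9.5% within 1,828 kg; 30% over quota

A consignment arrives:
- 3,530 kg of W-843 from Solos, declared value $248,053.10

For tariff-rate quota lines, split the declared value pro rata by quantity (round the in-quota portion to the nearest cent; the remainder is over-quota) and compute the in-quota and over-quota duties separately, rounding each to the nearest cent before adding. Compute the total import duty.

$48,082.95

Line 1 (W-843, Solos, 3,530 kg, $248,053.10):
Code W-843 is under a tariff-rate quota (threshold 1,828 kg). In-quota: 1,828 kg at 9.5%; over-quota: 1,702 kg at 30%.
Pro-rata value split: in-quota = $248,053.10 × 1,828/3,530 = $128,453.56; over-quota = $248,053.10 − $128,453.56 = $119,599.54.
In-quota duty = $128,453.56 × 9.5% = $12,203.09. Over-quota duty = $119,599.54 × 30% = $35,879.86.
Line duty = $12,203.09 + $35,879.86 = $48,082.95.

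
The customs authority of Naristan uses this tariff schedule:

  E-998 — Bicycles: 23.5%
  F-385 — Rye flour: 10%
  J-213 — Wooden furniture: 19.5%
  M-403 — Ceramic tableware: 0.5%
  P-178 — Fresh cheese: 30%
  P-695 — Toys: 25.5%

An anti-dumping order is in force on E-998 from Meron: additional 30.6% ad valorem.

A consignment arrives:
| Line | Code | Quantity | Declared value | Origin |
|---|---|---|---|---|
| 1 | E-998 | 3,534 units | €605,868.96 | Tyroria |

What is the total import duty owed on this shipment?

Line 1 (E-998, Tyroria, 3,534 units, €605,868.96):
Base rate for E-998 is 23.5%.
The additional-duty order on E-998 targets Meron, not Tyroria; it does not apply.
Duty = €605,868.96 × 23.5% = €142,379.21.

€142,379.21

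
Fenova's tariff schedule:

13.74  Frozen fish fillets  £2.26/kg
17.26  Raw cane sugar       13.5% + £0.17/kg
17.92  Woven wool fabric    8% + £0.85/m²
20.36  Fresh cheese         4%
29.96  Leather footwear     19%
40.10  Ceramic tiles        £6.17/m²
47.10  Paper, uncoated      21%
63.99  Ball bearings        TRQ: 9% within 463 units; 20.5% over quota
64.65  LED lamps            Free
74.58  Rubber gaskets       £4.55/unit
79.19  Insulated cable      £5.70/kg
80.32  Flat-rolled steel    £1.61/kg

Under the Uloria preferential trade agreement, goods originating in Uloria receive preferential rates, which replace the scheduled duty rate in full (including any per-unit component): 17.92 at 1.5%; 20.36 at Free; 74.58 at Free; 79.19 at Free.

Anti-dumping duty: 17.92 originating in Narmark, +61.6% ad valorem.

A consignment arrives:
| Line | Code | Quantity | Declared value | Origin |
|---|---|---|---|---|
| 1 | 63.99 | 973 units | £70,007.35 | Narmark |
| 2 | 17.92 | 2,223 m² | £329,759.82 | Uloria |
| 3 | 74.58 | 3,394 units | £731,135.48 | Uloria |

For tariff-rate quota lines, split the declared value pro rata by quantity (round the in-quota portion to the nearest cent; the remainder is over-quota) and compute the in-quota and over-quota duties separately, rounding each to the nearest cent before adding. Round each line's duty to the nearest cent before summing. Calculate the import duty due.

Line 1 (63.99, Narmark, 973 units, £70,007.35):
Code 63.99 is under a tariff-rate quota (threshold 463 units). In-quota: 463 units at 9%; over-quota: 510 units at 20.5%.
Pro-rata value split: in-quota = £70,007.35 × 463/973 = £33,312.85; over-quota = £70,007.35 − £33,312.85 = £36,694.50.
In-quota duty = £33,312.85 × 9% = £2,998.16. Over-quota duty = £36,694.50 × 20.5% = £7,522.37.
Line duty = £2,998.16 + £7,522.37 = £10,520.53.
Line 2 (17.92, Uloria, 2,223 m², £329,759.82):
Base rate for 17.92 is 8% + £0.85/m².
Origin Uloria qualifies under the Fenova–Uloria agreement and 17.92 is covered: preferential rate 1.5% applies instead.
The additional-duty order on 17.92 targets Narmark, not Uloria; it does not apply.
Duty = £329,759.82 × 1.5% = £4,946.40.
Line 3 (74.58, Uloria, 3,394 units, £731,135.48):
Base rate for 74.58 is £4.55/unit.
Origin Uloria qualifies under the Fenova–Uloria agreement and 74.58 is covered: preferential rate Free applies instead.
Duty = £731,135.48 × 0% = £0.00.
Total = £10,520.53 + £4,946.40 + £0.00 = £15,466.93.

£15,466.93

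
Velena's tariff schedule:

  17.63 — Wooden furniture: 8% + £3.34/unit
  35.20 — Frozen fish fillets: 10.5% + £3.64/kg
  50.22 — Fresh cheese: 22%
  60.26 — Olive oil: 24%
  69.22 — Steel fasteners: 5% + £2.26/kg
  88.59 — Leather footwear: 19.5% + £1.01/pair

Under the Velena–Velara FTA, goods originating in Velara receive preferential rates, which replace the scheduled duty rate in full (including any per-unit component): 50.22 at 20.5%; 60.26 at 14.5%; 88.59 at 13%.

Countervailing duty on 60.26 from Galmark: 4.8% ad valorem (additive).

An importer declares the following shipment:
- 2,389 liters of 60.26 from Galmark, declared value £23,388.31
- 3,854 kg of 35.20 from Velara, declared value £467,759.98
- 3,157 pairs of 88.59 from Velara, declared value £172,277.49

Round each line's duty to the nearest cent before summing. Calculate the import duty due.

Line 1 (60.26, Galmark, 2,389 liters, £23,388.31):
Base rate for 60.26 is 24%.
60.26 has an FTA preferential rate, but origin Galmark is not Velara; base rate stands.
Additional duty on 60.26 from Galmark: +4.8%. Applied ad valorem rate: 24% + 4.8% = 28.8%.
Duty = £23,388.31 × 28.8% = £6,735.83.
Line 2 (35.20, Velara, 3,854 kg, £467,759.98):
Base rate for 35.20 is 10.5% + £3.64/kg.
Origin Velara is the FTA partner but 35.20 is not on the preference list; base rate stands.
Duty = £467,759.98 × 10.5% + 3,854 × £3.64 = £63,143.36.
Line 3 (88.59, Velara, 3,157 pairs, £172,277.49):
Base rate for 88.59 is 19.5% + £1.01/pair.
Origin Velara qualifies under the Velena–Velara agreement and 88.59 is covered: preferential rate 13% applies instead.
Duty = £172,277.49 × 13% = £22,396.07.
Total = £6,735.83 + £63,143.36 + £22,396.07 = £92,275.26.

£92,275.26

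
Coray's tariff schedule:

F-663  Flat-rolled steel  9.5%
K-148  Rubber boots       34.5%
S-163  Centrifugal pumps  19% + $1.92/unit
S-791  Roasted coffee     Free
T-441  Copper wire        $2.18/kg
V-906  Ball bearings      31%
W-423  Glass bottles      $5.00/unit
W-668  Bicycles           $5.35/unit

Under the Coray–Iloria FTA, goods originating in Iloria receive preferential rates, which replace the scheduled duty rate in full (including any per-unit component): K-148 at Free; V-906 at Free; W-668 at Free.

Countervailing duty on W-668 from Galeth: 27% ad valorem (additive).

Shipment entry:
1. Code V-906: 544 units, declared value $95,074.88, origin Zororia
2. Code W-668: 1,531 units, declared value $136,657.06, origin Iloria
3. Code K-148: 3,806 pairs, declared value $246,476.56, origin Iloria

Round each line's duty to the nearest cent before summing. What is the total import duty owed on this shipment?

$29,473.21

Line 1 (V-906, Zororia, 544 units, $95,074.88):
Base rate for V-906 is 31%.
V-906 has an FTA preferential rate, but origin Zororia is not Iloria; base rate stands.
Duty = $95,074.88 × 31% = $29,473.21.
Line 2 (W-668, Iloria, 1,531 units, $136,657.06):
Base rate for W-668 is $5.35/unit.
Origin Iloria qualifies under the Coray–Iloria agreement and W-668 is covered: preferential rate Free applies instead.
The additional-duty order on W-668 targets Galeth, not Iloria; it does not apply.
Duty = $136,657.06 × 0% = $0.00.
Line 3 (K-148, Iloria, 3,806 pairs, $246,476.56):
Base rate for K-148 is 34.5%.
Origin Iloria qualifies under the Coray–Iloria agreement and K-148 is covered: preferential rate Free applies instead.
Duty = $246,476.56 × 0% = $0.00.
Total = $29,473.21 + $0.00 + $0.00 = $29,473.21.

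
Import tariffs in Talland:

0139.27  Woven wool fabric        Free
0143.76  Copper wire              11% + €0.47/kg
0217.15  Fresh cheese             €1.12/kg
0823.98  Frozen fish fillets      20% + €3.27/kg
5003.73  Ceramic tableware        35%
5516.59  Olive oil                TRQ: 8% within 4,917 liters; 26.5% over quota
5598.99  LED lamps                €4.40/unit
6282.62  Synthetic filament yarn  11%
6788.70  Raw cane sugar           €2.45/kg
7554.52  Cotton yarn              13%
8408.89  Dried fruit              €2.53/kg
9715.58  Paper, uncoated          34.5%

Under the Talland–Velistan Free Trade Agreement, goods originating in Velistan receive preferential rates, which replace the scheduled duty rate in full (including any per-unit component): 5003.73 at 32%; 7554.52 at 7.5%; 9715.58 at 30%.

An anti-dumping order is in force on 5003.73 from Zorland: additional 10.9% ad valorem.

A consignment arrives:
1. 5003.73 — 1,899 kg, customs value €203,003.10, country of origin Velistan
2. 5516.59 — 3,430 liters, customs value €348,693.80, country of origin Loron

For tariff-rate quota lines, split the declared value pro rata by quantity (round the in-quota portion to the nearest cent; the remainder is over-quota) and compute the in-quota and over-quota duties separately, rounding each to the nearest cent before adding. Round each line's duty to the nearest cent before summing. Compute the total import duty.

€92,856.49

Line 1 (5003.73, Velistan, 1,899 kg, €203,003.10):
Base rate for 5003.73 is 35%.
Origin Velistan qualifies under the Talland–Velistan agreement and 5003.73 is covered: preferential rate 32% applies instead.
The additional-duty order on 5003.73 targets Zorland, not Velistan; it does not apply.
Duty = €203,003.10 × 32% = €64,960.99.
Line 2 (5516.59, Loron, 3,430 liters, €348,693.80):
Code 5516.59 is under a tariff-rate quota (threshold 4,917 liters). Quantity 3,430 liters is within the quota, so the in-quota rate 8% applies to the full value.
Duty = €348,693.80 × 8% = €27,895.50.
Total = €64,960.99 + €27,895.50 = €92,856.49.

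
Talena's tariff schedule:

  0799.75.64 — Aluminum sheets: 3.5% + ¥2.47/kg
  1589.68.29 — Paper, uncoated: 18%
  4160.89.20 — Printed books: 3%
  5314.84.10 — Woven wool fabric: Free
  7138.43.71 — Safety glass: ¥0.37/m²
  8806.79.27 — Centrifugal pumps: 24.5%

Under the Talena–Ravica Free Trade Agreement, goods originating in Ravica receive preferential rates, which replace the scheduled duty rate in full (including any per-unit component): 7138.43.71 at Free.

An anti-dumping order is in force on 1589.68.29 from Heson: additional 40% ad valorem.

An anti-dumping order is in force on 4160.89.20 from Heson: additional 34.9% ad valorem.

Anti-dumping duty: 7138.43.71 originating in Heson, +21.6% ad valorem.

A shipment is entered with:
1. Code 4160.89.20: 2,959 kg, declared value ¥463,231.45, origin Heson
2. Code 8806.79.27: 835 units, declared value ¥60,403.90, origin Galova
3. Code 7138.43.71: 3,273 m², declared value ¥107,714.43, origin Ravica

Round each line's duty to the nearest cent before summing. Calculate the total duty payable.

¥190,363.68

Line 1 (4160.89.20, Heson, 2,959 kg, ¥463,231.45):
Base rate for 4160.89.20 is 3%.
Additional duty on 4160.89.20 from Heson: +34.9%. Applied ad valorem rate: 3% + 34.9% = 37.9%.
Duty = ¥463,231.45 × 37.9% = ¥175,564.72.
Line 2 (8806.79.27, Galova, 835 units, ¥60,403.90):
Base rate for 8806.79.27 is 24.5%.
Duty = ¥60,403.90 × 24.5% = ¥14,798.96.
Line 3 (7138.43.71, Ravica, 3,273 m², ¥107,714.43):
Base rate for 7138.43.71 is ¥0.37/m².
Origin Ravica qualifies under the Talena–Ravica agreement and 7138.43.71 is covered: preferential rate Free applies instead.
The additional-duty order on 7138.43.71 targets Heson, not Ravica; it does not apply.
Duty = ¥107,714.43 × 0% = ¥0.00.
Total = ¥175,564.72 + ¥14,798.96 + ¥0.00 = ¥190,363.68.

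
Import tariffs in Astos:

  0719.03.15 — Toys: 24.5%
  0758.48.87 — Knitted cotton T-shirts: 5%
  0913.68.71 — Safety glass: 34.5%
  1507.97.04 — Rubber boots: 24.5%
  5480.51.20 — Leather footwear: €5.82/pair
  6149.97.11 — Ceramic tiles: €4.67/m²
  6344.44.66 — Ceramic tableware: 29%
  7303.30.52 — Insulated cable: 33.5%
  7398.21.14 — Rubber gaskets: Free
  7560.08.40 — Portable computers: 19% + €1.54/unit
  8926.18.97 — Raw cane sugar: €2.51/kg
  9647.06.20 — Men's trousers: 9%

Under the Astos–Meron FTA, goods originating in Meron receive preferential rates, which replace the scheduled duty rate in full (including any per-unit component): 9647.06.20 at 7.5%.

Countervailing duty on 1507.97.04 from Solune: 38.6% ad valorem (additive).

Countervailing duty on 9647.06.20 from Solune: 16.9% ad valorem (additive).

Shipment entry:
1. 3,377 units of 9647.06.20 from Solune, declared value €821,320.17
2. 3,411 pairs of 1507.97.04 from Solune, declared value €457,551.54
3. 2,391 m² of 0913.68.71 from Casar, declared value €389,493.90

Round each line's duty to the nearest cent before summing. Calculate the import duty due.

€635,812.34

Line 1 (9647.06.20, Solune, 3,377 units, €821,320.17):
Base rate for 9647.06.20 is 9%.
9647.06.20 has an FTA preferential rate, but origin Solune is not Meron; base rate stands.
Additional duty on 9647.06.20 from Solune: +16.9%. Applied ad valorem rate: 9% + 16.9% = 25.9%.
Duty = €821,320.17 × 25.9% = €212,721.92.
Line 2 (1507.97.04, Solune, 3,411 pairs, €457,551.54):
Base rate for 1507.97.04 is 24.5%.
Additional duty on 1507.97.04 from Solune: +38.6%. Applied ad valorem rate: 24.5% + 38.6% = 63.1%.
Duty = €457,551.54 × 63.1% = €288,715.02.
Line 3 (0913.68.71, Casar, 2,391 m², €389,493.90):
Base rate for 0913.68.71 is 34.5%.
Duty = €389,493.90 × 34.5% = €134,375.40.
Total = €212,721.92 + €288,715.02 + €134,375.40 = €635,812.34.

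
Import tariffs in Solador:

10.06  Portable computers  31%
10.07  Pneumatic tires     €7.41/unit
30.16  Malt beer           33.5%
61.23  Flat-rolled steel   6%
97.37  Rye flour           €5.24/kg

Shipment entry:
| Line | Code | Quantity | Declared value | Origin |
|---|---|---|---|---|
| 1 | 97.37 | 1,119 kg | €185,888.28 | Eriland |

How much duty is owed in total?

€5,863.56

Line 1 (97.37, Eriland, 1,119 kg, €185,888.28):
Base rate for 97.37 is €5.24/kg.
Duty = 1,119 × €5.24 = €5,863.56.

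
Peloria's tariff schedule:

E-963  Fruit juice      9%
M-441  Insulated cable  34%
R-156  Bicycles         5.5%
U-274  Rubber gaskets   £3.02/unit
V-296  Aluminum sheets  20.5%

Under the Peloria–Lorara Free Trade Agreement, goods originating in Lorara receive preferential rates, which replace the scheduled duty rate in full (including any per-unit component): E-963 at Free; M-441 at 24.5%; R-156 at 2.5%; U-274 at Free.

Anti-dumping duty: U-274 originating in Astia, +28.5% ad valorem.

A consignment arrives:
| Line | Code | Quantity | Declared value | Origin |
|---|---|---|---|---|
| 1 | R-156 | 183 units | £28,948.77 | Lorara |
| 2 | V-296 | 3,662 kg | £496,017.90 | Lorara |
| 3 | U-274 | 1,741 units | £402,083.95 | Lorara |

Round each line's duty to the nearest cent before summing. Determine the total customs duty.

£102,407.39

Line 1 (R-156, Lorara, 183 units, £28,948.77):
Base rate for R-156 is 5.5%.
Origin Lorara qualifies under the Peloria–Lorara agreement and R-156 is covered: preferential rate 2.5% applies instead.
Duty = £28,948.77 × 2.5% = £723.72.
Line 2 (V-296, Lorara, 3,662 kg, £496,017.90):
Base rate for V-296 is 20.5%.
Origin Lorara is the FTA partner but V-296 is not on the preference list; base rate stands.
Duty = £496,017.90 × 20.5% = £101,683.67.
Line 3 (U-274, Lorara, 1,741 units, £402,083.95):
Base rate for U-274 is £3.02/unit.
Origin Lorara qualifies under the Peloria–Lorara agreement and U-274 is covered: preferential rate Free applies instead.
The additional-duty order on U-274 targets Astia, not Lorara; it does not apply.
Duty = £402,083.95 × 0% = £0.00.
Total = £723.72 + £101,683.67 + £0.00 = £102,407.39.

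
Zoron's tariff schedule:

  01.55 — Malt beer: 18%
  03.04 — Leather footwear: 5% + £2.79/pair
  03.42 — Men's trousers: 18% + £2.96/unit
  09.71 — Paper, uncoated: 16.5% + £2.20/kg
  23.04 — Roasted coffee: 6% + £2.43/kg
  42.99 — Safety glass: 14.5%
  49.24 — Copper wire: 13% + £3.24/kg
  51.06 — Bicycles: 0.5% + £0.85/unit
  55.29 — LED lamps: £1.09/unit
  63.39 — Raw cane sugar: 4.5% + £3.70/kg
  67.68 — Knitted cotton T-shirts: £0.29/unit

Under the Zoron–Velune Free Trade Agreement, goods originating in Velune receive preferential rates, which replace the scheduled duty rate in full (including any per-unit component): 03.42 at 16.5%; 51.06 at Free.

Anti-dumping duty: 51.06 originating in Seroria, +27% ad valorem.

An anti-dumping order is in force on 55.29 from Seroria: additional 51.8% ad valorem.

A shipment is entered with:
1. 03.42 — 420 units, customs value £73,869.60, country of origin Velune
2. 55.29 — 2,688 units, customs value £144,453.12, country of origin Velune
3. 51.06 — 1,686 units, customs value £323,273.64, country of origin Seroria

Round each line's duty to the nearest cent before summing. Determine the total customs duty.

Line 1 (03.42, Velune, 420 units, £73,869.60):
Base rate for 03.42 is 18% + £2.96/unit.
Origin Velune qualifies under the Zoron–Velune agreement and 03.42 is covered: preferential rate 16.5% applies instead.
Duty = £73,869.60 × 16.5% = £12,188.48.
Line 2 (55.29, Velune, 2,688 units, £144,453.12):
Base rate for 55.29 is £1.09/unit.
Origin Velune is the FTA partner but 55.29 is not on the preference list; base rate stands.
The additional-duty order on 55.29 targets Seroria, not Velune; it does not apply.
Duty = 2,688 × £1.09 = £2,929.92.
Line 3 (51.06, Seroria, 1,686 units, £323,273.64):
Base rate for 51.06 is 0.5% + £0.85/unit.
51.06 has an FTA preferential rate, but origin Seroria is not Velune; base rate stands.
Additional duty on 51.06 from Seroria: +27%. Applied ad valorem rate: 0.5% + 27% = 27.5%.
Duty = £323,273.64 × 27.5% + 1,686 × £0.85 = £90,333.35.
Total = £12,188.48 + £2,929.92 + £90,333.35 = £105,451.75.

£105,451.75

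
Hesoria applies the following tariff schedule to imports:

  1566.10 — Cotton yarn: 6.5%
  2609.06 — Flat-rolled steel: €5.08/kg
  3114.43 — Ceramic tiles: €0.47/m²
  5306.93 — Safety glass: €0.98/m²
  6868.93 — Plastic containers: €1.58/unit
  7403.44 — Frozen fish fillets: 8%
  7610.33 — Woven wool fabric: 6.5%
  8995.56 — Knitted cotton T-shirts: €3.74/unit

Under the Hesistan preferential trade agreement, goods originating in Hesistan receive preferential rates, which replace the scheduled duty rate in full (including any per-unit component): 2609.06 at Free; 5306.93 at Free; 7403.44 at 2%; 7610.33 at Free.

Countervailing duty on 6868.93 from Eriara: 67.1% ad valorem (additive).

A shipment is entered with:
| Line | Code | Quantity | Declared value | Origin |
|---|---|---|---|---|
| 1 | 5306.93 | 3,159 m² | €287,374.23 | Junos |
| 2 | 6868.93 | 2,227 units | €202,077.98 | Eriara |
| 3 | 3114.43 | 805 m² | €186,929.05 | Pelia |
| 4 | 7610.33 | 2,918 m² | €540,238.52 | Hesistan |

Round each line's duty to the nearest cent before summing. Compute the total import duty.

Line 1 (5306.93, Junos, 3,159 m², €287,374.23):
Base rate for 5306.93 is €0.98/m².
5306.93 has an FTA preferential rate, but origin Junos is not Hesistan; base rate stands.
Duty = 3,159 × €0.98 = €3,095.82.
Line 2 (6868.93, Eriara, 2,227 units, €202,077.98):
Base rate for 6868.93 is €1.58/unit.
Additional duty on 6868.93 from Eriara: +67.1% ad valorem. Applied ad valorem rate = 67.1%.
Duty = €202,077.98 × 67.1% + 2,227 × €1.58 = €139,112.98.
Line 3 (3114.43, Pelia, 805 m², €186,929.05):
Base rate for 3114.43 is €0.47/m².
Duty = 805 × €0.47 = €378.35.
Line 4 (7610.33, Hesistan, 2,918 m², €540,238.52):
Base rate for 7610.33 is 6.5%.
Origin Hesistan qualifies under the Hesoria–Hesistan agreement and 7610.33 is covered: preferential rate Free applies instead.
Duty = €540,238.52 × 0% = €0.00.
Total = €3,095.82 + €139,112.98 + €378.35 + €0.00 = €142,587.15.

€142,587.15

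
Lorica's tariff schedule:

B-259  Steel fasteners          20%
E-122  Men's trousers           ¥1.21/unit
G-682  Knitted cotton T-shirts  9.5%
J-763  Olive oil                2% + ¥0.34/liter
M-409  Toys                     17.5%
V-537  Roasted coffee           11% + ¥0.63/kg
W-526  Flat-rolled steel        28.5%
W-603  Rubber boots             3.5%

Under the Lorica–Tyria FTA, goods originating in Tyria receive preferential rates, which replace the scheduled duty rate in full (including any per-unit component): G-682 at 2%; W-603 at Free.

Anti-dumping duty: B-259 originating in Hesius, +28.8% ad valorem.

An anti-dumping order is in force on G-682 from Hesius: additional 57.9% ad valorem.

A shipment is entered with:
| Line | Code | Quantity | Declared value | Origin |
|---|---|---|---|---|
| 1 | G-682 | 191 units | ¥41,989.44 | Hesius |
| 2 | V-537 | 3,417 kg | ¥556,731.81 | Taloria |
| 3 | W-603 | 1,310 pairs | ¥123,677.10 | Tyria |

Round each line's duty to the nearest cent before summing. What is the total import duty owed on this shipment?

Line 1 (G-682, Hesius, 191 units, ¥41,989.44):
Base rate for G-682 is 9.5%.
G-682 has an FTA preferential rate, but origin Hesius is not Tyria; base rate stands.
Additional duty on G-682 from Hesius: +57.9%. Applied ad valorem rate: 9.5% + 57.9% = 67.4%.
Duty = ¥41,989.44 × 67.4% = ¥28,300.88.
Line 2 (V-537, Taloria, 3,417 kg, ¥556,731.81):
Base rate for V-537 is 11% + ¥0.63/kg.
Duty = ¥556,731.81 × 11% + 3,417 × ¥0.63 = ¥63,393.21.
Line 3 (W-603, Tyria, 1,310 pairs, ¥123,677.10):
Base rate for W-603 is 3.5%.
Origin Tyria qualifies under the Lorica–Tyria agreement and W-603 is covered: preferential rate Free applies instead.
Duty = ¥123,677.10 × 0% = ¥0.00.
Total = ¥28,300.88 + ¥63,393.21 + ¥0.00 = ¥91,694.09.

¥91,694.09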